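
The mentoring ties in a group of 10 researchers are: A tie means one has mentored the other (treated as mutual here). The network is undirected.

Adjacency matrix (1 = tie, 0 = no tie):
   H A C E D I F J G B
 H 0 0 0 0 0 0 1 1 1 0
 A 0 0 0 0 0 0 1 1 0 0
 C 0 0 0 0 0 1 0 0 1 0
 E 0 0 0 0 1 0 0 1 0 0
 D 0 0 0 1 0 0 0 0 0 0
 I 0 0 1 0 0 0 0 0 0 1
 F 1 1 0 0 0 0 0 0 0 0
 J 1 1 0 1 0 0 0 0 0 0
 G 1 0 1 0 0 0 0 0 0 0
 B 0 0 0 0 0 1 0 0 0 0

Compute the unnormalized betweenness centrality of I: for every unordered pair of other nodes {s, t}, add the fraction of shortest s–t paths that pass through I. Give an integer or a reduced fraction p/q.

8

Pairs whose geodesics pass through I — H–B: 1; A–B: 2/2; C–B: 1; E–B: 1; D–B: 1; F–B: 1; J–B: 1; G–B: 1.
All other pairs contribute 0.
Summing the contributions gives betweenness(I) = 8.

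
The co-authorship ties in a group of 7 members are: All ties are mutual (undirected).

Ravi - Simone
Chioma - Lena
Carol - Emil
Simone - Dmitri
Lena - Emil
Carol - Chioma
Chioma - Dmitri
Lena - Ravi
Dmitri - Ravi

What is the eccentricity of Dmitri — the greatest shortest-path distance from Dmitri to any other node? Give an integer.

Distances from Dmitri: Carol:2, Chioma:1, Emil:3, Lena:2, Ravi:1, Simone:1.
The largest is 3 (to Emil), so the eccentricity of Dmitri is 3.

3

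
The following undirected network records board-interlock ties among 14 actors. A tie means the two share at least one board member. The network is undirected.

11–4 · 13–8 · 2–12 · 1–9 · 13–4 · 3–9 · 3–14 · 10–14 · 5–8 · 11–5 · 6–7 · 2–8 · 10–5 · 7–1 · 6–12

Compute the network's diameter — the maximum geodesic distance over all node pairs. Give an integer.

Eccentricity of each node (its greatest distance to any other): 1:7, 2:5, 3:5, 4:7, 5:5, 6:5, 7:6, 8:5, 9:6, 10:5, 11:6, 12:5, 13:6, 14:5.
The maximum eccentricity is 7, realized for instance by the pair 1–4 via 1 – 9 – 3 – 14 – 10 – 5 – 11 – 4. So the diameter is 7.

7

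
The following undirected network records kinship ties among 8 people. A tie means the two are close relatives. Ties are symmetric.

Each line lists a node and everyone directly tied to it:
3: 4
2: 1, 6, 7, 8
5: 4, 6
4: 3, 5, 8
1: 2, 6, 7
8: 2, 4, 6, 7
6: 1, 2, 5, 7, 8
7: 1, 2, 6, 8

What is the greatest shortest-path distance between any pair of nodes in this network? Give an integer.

4

Eccentricity of each node (its greatest distance to any other): 1:4, 2:3, 3:4, 4:3, 5:2, 6:3, 7:3, 8:2.
The maximum eccentricity is 4, realized for instance by the pair 1–3 via 1 – 7 – 8 – 4 – 3. So the diameter is 4.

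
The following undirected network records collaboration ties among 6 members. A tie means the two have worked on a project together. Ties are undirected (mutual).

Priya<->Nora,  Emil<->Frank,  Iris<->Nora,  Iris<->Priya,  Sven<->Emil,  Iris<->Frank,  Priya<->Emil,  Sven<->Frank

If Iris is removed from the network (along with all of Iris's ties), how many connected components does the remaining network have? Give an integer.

1

Iris's neighbors (Frank, Nora, and Priya) remain reachable from one another through other ties, so the rest of the network stays in one piece.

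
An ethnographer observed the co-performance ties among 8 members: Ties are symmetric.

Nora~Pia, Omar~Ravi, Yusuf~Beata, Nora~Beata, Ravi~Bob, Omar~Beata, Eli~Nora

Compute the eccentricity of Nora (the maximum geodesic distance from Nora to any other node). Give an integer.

4

Distances from Nora: Beata:1, Bob:4, Eli:1, Omar:2, Pia:1, Ravi:3, Yusuf:2.
The largest is 4 (to Bob), so the eccentricity of Nora is 4.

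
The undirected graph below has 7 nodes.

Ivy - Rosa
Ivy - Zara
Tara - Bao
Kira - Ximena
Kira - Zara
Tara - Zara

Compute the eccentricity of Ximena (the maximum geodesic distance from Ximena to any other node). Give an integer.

4

Distances from Ximena: Bao:4, Ivy:3, Kira:1, Rosa:4, Tara:3, Zara:2.
The largest is 4 (to Bao and Rosa), so the eccentricity of Ximena is 4.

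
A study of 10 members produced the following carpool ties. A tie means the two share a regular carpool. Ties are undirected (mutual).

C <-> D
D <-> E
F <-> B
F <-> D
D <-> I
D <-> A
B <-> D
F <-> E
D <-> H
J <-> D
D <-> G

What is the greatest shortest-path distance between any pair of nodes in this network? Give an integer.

2

Eccentricity of each node (its greatest distance to any other): A:2, B:2, C:2, D:1, E:2, F:2, G:2, H:2, I:2, J:2.
The maximum eccentricity is 2, realized for instance by the pair E–J via E – D – J. So the diameter is 2.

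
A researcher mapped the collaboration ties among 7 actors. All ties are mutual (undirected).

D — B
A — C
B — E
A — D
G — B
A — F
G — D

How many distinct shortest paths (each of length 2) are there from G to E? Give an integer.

1

The shortest distance is 2, and the only length-2 path is G–B–E. So there is exactly 1 shortest path.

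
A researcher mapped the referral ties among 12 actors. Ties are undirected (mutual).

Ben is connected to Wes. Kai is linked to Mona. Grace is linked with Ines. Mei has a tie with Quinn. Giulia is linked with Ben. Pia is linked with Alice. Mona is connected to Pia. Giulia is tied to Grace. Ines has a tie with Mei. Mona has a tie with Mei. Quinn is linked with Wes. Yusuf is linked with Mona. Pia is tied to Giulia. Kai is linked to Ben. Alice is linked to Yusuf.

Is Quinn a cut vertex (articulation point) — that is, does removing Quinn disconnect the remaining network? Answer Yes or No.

Even without Quinn, every remaining node can still reach every other (the residual graph is connected), so Quinn is not a cut vertex.

No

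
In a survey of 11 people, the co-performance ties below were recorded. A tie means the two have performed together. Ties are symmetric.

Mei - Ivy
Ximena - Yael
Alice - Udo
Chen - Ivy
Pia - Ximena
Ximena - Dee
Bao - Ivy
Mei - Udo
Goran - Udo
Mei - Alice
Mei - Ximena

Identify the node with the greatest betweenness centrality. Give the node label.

Mei

Unnormalized betweenness of each node: Alice:0, Bao:0, Chen:0, Dee:0, Goran:0, Ivy:17, Mei:33, Pia:0, Udo:9, Ximena:24, Yael:0.
Mei has the largest value, 33, making it the main broker — the node through which the most shortest paths run.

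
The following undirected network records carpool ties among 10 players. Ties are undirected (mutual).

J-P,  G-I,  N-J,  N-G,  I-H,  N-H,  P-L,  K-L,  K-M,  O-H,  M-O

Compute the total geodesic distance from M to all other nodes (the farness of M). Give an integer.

23

Distances from M: G:4, H:2, I:3, J:4, K:1, L:2, N:3, O:1, P:3.
Sum = 4 + 2 + 3 + 4 + 1 + 2 + 3 + 1 + 3 = 23.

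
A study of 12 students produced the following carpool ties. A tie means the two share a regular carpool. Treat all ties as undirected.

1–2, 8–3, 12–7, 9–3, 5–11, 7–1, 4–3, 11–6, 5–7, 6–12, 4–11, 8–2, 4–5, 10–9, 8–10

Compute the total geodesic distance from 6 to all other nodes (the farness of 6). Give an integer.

Distances from 6: 1:3, 2:4, 3:3, 4:2, 5:2, 7:2, 8:4, 9:4, 10:5, 11:1, 12:1.
Sum = 3 + 4 + 3 + 2 + 2 + 2 + 4 + 4 + 5 + 1 + 1 = 31.

31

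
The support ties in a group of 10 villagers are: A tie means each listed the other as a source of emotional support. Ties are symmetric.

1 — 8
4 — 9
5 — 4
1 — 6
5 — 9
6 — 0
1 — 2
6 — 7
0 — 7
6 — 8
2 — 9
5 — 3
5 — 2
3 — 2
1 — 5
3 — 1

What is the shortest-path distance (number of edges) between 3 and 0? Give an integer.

3

One shortest route is 3 – 1 – 6 – 0, which uses 3 edges, and at distance 2 from 3 we only reach {4, 6, 8, 9}, which does not include 0. So d(3,0) = 3.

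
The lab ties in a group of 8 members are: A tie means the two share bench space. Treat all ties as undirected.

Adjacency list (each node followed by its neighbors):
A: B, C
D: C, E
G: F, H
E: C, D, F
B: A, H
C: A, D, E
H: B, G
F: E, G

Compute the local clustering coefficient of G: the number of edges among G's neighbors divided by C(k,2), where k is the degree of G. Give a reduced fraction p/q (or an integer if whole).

G's neighbors: F and H (k = 2).
Possible neighbor pairs: C(2,2) = 1. Edges among them: none → e = 0.
Clustering(G) = 0/1.

0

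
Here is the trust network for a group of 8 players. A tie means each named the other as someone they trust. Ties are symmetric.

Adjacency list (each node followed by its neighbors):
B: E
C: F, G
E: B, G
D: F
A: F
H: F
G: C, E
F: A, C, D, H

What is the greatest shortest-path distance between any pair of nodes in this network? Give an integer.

5

Eccentricity of each node (its greatest distance to any other): A:5, B:5, C:3, D:5, E:4, F:4, G:3, H:5.
The maximum eccentricity is 5, realized for instance by the pair H–B via H – F – C – G – E – B. So the diameter is 5.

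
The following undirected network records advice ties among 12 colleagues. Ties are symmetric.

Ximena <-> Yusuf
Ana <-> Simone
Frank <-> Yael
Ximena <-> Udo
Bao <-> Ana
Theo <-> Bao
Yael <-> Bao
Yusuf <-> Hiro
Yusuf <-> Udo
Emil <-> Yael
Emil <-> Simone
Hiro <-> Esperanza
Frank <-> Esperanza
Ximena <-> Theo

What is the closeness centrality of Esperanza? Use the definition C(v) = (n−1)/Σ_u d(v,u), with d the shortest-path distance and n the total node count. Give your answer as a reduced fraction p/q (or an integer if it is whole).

Distances from Esperanza: Ana:4, Bao:3, Emil:3, Frank:1, Hiro:1, Simone:4, Theo:4, Udo:3, Ximena:3, Yael:2, Yusuf:2. Sum = 30.
n = 12, so closeness = 11/30.

11/30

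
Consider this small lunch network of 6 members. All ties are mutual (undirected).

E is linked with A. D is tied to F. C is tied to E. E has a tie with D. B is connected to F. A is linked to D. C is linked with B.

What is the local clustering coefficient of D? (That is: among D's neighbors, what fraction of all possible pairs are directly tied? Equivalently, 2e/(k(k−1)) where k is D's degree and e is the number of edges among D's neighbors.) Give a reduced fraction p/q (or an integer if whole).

D's neighbors: A, E, and F (k = 3).
Possible neighbor pairs: C(3,2) = 3. Edges among them: A–E → e = 1.
Clustering(D) = 1/3.

1/3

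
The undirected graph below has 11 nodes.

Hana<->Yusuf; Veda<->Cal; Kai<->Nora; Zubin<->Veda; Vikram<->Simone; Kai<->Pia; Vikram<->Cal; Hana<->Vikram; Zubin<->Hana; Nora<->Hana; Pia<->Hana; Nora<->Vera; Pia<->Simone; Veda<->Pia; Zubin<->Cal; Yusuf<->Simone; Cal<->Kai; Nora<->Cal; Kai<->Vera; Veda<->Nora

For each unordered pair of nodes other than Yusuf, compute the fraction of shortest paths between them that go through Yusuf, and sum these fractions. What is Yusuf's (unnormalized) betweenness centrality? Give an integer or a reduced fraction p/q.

7/10

Pairs whose geodesics pass through Yusuf — Nora–Simone: 1/6; Zubin–Simone: 1/5; Hana–Simone: 1/3.
All other pairs contribute 0.
Summing the contributions gives betweenness(Yusuf) = 7/10.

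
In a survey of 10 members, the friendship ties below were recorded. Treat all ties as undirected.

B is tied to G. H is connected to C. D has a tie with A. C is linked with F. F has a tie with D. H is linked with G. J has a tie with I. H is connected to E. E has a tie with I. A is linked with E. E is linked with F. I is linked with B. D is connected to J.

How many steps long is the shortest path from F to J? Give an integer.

2

One shortest route is F – D – J, which uses 2 edges, and F and J are not directly tied, so nothing shorter exists. So d(F,J) = 2.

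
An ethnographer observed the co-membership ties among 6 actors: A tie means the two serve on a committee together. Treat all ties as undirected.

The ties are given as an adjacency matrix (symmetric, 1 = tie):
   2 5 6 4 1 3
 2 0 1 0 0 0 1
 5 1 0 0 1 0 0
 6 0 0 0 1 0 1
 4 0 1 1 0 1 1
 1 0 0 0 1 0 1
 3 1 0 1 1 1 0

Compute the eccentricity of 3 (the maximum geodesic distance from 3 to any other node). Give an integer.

Distances from 3: 1:1, 2:1, 4:1, 5:2, 6:1.
The largest is 2 (to 5), so the eccentricity of 3 is 2.

2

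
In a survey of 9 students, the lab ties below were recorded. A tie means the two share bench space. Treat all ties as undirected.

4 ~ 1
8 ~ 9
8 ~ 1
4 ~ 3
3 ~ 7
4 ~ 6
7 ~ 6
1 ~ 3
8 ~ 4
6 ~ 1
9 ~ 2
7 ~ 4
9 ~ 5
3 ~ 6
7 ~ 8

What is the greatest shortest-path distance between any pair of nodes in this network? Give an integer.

Eccentricity of each node (its greatest distance to any other): 1:3, 2:4, 3:4, 4:3, 5:4, 6:4, 7:3, 8:2, 9:3.
The maximum eccentricity is 4, realized for instance by the pair 2–6 via 2 – 9 – 8 – 7 – 6. So the diameter is 4.

4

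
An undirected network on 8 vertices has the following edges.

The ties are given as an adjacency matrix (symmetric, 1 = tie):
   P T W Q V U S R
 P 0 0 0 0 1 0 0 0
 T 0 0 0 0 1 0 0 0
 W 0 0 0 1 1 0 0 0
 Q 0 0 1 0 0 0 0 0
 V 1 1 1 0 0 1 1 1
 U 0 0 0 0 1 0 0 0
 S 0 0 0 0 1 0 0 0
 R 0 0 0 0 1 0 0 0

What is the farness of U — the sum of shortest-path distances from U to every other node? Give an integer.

Distances from U: P:2, Q:3, R:2, S:2, T:2, V:1, W:2.
Sum = 2 + 3 + 2 + 2 + 2 + 1 + 2 = 14.

14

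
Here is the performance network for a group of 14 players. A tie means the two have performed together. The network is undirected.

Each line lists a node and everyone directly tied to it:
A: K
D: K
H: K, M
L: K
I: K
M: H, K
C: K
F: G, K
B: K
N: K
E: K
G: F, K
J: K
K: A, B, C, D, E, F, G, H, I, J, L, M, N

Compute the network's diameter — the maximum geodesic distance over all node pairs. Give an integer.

Eccentricity of each node (its greatest distance to any other): A:2, B:2, C:2, D:2, E:2, F:2, G:2, H:2, I:2, J:2, K:1, L:2, M:2, N:2.
The maximum eccentricity is 2, realized for instance by the pair H–B via H – K – B. So the diameter is 2.

2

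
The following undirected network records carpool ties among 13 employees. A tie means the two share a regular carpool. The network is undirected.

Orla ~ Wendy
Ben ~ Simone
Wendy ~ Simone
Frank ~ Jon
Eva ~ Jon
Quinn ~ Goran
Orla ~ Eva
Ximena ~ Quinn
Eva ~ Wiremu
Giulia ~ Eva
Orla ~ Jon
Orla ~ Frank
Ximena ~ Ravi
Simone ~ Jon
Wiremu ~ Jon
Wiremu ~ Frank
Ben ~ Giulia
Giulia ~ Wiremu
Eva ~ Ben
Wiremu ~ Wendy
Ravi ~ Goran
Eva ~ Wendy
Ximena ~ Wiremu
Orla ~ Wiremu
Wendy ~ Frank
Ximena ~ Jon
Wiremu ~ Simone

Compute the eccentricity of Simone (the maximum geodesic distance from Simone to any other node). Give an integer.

Distances from Simone: Ben:1, Eva:2, Frank:2, Giulia:2, Goran:4, Jon:1, Orla:2, Quinn:3, Ravi:3, Wendy:1, Wiremu:1, Ximena:2.
The largest is 4 (to Goran), so the eccentricity of Simone is 4.

4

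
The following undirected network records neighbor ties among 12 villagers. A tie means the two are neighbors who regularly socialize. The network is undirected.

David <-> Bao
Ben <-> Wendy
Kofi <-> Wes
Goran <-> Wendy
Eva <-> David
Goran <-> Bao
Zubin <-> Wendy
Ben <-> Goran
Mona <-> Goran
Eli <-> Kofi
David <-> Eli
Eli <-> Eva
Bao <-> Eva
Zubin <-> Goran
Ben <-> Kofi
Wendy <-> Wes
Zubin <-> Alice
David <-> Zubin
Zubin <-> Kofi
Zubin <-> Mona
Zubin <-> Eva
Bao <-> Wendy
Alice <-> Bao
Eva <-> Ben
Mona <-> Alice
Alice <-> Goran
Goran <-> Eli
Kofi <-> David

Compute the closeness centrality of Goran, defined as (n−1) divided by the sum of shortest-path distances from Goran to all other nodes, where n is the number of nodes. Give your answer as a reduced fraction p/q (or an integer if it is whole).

Distances from Goran: Alice:1, Bao:1, Ben:1, David:2, Eli:1, Eva:2, Kofi:2, Mona:1, Wendy:1, Wes:2, Zubin:1. Sum = 15.
n = 12, so closeness = 11/15.

11/15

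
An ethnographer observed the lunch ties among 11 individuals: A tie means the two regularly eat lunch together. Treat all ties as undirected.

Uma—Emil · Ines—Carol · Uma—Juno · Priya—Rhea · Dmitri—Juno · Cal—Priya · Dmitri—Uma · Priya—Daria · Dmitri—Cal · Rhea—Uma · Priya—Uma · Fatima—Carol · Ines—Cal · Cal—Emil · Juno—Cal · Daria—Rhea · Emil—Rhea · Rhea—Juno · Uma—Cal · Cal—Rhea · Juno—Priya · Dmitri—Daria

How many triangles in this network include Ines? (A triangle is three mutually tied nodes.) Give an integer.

Ines's neighbors are Cal and Carol, but none of them are tied to each other, so no triangle contains Ines.

0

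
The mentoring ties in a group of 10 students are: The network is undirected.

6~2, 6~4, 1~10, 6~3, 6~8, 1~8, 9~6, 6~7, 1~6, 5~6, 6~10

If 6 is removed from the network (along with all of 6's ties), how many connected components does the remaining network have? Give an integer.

Without 6, the remaining ties split the others into: {2}; {9}; {1, 8, 10}; {5}; {3}; {4}; {7}.
That's 7 separate components.

7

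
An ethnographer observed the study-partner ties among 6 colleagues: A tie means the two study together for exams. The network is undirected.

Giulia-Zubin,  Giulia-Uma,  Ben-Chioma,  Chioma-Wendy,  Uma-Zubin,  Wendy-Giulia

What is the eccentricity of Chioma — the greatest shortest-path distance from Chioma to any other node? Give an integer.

3

Distances from Chioma: Ben:1, Giulia:2, Uma:3, Wendy:1, Zubin:3.
The largest is 3 (to Zubin and Uma), so the eccentricity of Chioma is 3.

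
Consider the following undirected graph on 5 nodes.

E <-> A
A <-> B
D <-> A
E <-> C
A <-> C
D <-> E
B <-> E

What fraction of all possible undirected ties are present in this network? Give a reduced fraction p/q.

7/10

There are 7 edges and 5 nodes, so the maximum possible is C(5,2) = 10.
Density = 7/10.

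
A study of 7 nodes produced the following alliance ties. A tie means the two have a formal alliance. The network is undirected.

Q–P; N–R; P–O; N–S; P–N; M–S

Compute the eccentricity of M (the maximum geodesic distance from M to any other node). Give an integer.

Distances from M: N:2, O:4, P:3, Q:4, R:3, S:1.
The largest is 4 (to O and Q), so the eccentricity of M is 4.

4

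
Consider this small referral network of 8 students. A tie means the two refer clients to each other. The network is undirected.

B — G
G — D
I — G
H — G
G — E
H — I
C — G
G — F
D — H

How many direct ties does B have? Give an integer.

1

B is directly tied to G. That is 1 neighbor, so the degree of B is 1.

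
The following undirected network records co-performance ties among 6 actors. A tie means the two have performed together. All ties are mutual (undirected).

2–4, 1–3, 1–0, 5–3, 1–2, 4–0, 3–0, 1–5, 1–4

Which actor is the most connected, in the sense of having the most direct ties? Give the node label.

1

Degrees — 0:3, 1:5, 2:2, 3:3, 4:3, 5:2.
The maximum is 5, attained only by 1.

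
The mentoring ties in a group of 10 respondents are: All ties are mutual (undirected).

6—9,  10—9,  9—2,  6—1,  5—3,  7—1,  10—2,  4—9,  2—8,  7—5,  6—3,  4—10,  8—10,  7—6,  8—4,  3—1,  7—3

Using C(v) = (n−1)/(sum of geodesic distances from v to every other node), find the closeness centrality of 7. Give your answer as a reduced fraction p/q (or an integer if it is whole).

9/19

Distances from 7: 1:1, 2:3, 3:1, 4:3, 5:1, 6:1, 8:4, 9:2, 10:3. Sum = 19.
n = 10, so closeness = 9/19.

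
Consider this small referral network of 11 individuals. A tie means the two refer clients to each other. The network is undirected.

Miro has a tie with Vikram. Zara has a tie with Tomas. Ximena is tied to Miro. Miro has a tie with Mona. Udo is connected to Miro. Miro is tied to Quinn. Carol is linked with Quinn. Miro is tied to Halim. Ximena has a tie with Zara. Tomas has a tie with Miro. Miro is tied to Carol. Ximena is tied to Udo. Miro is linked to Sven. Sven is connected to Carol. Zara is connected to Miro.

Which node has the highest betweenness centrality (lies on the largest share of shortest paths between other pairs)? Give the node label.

Unnormalized betweenness of each node: Carol:1/2, Halim:0, Miro:77/2, Mona:0, Quinn:0, Sven:0, Tomas:0, Udo:0, Vikram:0, Ximena:1/2, Zara:1/2.
Miro has the largest value, 77/2, making it the main broker — the node through which the most shortest paths run.

Miro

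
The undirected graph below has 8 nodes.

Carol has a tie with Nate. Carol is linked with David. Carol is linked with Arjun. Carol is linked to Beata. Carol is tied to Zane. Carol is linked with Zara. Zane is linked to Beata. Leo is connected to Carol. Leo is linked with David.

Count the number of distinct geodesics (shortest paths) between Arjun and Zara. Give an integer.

The shortest distance is 2, and the only length-2 path is Arjun–Carol–Zara. So there is exactly 1 shortest path.

1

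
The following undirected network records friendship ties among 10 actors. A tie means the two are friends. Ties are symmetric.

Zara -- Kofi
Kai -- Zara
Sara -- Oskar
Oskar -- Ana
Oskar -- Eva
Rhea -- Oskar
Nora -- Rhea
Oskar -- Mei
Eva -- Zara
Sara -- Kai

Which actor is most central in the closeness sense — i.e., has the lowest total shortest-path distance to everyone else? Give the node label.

Farness (sum of distances to all others) for each node — Ana:22, Eva:17, Kai:21, Kofi:28, Mei:22, Nora:28, Oskar:14, Rhea:20, Sara:18, Zara:20.
The smallest farness is 14, for Oskar, so Oskar has the highest closeness.

Oskar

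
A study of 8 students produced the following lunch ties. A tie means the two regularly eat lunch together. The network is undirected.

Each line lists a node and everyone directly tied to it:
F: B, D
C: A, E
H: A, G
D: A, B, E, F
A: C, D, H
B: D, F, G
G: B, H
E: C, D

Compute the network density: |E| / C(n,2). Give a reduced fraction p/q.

There are 10 edges and 8 nodes, so the maximum possible is C(8,2) = 28.
Density = 10/28 = 5/14.

5/14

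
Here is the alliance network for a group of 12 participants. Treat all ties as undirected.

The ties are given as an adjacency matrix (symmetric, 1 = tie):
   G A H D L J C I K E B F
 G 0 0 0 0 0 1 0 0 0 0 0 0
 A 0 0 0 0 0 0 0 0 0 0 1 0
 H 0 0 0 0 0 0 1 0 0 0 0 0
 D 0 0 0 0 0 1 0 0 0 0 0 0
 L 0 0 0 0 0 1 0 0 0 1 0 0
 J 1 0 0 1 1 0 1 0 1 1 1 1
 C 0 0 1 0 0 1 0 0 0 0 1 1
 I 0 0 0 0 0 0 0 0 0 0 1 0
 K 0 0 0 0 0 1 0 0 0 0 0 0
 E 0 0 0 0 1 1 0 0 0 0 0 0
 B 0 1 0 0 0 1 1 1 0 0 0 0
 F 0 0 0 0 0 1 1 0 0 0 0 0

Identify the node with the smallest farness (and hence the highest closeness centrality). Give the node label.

Farness (sum of distances to all others) for each node — A:28, B:18, C:18, D:24, E:23, F:22, G:24, H:28, I:28, J:14, K:24, L:23.
The smallest farness is 14, for J, so J has the highest closeness.

J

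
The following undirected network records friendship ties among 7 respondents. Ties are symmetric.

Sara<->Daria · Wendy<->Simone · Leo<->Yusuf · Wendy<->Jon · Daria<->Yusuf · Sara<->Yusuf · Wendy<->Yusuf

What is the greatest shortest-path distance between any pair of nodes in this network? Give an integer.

3

Eccentricity of each node (its greatest distance to any other): Daria:3, Jon:3, Leo:3, Sara:3, Simone:3, Wendy:2, Yusuf:2.
The maximum eccentricity is 3, realized for instance by the pair Simone–Sara via Simone – Wendy – Yusuf – Sara. So the diameter is 3.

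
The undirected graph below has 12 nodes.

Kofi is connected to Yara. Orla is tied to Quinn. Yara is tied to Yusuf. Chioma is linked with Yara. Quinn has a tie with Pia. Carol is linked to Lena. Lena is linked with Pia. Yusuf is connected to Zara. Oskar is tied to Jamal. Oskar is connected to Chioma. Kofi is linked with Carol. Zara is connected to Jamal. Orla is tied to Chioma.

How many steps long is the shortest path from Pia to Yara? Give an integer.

4

One shortest route is Pia – Quinn – Orla – Chioma – Yara, which uses 4 edges, and at distance 3 from Pia we only reach {Chioma, Kofi}, which does not include Yara. So d(Pia,Yara) = 4.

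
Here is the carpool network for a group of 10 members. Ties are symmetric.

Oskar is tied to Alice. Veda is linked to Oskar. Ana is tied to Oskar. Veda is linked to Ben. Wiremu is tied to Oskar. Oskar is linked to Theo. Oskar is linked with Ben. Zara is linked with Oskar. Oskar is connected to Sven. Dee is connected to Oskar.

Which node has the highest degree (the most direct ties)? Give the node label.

Degrees — Alice:1, Ana:1, Ben:2, Dee:1, Oskar:9, Sven:1, Theo:1, Veda:2, Wiremu:1, Zara:1.
The maximum is 9, attained only by Oskar.

Oskar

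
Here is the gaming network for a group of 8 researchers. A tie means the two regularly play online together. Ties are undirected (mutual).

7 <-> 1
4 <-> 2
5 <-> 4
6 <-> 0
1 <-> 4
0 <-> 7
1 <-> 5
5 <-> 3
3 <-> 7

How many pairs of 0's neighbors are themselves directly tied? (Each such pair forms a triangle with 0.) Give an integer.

0's neighbors are 6 and 7, but none of them are tied to each other, so no triangle contains 0.

0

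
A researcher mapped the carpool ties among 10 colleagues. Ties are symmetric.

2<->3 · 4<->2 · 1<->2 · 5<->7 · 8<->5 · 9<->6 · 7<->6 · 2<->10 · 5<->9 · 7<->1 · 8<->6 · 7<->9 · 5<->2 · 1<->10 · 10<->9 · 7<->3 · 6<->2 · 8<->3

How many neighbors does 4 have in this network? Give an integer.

4 is directly tied to 2. That is 1 neighbor, so the degree of 4 is 1.

1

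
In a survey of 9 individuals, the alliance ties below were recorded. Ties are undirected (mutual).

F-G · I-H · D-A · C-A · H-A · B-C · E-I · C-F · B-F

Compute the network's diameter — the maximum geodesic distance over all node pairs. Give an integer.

6

Eccentricity of each node (its greatest distance to any other): A:3, B:5, C:4, D:4, E:6, F:5, G:6, H:4, I:5.
The maximum eccentricity is 6, realized for instance by the pair G–E via G – F – C – A – H – I – E. So the diameter is 6.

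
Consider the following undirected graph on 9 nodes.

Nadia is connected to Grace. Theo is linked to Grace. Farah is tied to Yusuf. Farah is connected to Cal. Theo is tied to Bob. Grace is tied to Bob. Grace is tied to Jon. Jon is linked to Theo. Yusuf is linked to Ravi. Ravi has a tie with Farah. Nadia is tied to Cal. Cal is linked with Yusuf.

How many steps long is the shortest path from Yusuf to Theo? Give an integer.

4

One shortest route is Yusuf – Cal – Nadia – Grace – Theo, which uses 4 edges, and at distance 3 from Yusuf we only reach {Grace}, which does not include Theo. So d(Yusuf,Theo) = 4.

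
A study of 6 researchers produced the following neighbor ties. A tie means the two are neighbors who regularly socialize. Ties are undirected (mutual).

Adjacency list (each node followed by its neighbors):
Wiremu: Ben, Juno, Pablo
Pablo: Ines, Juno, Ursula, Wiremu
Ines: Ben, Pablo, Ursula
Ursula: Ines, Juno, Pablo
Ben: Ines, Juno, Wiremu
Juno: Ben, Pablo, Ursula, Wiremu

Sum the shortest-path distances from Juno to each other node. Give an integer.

6

Distances from Juno: Ben:1, Ines:2, Pablo:1, Ursula:1, Wiremu:1.
Sum = 1 + 2 + 1 + 1 + 1 = 6.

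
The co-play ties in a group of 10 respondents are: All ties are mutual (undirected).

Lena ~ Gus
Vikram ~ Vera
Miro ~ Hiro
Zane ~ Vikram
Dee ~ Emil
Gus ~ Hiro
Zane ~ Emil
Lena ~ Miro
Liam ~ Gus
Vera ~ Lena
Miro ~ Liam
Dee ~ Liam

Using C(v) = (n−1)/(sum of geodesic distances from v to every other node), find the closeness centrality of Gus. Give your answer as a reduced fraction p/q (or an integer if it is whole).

9/19

Distances from Gus: Dee:2, Emil:3, Hiro:1, Lena:1, Liam:1, Miro:2, Vera:2, Vikram:3, Zane:4. Sum = 19.
n = 10, so closeness = 9/19.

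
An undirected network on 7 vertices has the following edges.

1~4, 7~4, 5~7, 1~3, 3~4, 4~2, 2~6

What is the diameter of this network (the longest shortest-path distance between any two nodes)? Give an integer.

4

Eccentricity of each node (its greatest distance to any other): 1:3, 2:3, 3:3, 4:2, 5:4, 6:4, 7:3.
The maximum eccentricity is 4, realized for instance by the pair 5–6 via 5 – 7 – 4 – 2 – 6. So the diameter is 4.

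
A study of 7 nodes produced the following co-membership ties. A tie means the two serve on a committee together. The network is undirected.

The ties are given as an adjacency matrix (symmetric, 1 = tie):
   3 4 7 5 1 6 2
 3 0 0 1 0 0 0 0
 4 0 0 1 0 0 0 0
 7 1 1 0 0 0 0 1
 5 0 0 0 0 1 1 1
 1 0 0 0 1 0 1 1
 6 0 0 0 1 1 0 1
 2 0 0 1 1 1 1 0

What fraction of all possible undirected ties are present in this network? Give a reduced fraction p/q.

3/7

There are 9 edges and 7 nodes, so the maximum possible is C(7,2) = 21.
Density = 9/21 = 3/7.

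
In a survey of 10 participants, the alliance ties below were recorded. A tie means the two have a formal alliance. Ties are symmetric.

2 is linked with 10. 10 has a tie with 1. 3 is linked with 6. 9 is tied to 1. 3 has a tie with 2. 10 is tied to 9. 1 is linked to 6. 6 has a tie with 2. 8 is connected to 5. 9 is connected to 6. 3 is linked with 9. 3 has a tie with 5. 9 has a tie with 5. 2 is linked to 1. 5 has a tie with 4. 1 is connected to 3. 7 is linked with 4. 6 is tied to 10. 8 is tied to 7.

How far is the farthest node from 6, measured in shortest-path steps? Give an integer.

4

Distances from 6: 1:1, 2:1, 3:1, 4:3, 5:2, 7:4, 8:3, 9:1, 10:1.
The largest is 4 (to 7), so the eccentricity of 6 is 4.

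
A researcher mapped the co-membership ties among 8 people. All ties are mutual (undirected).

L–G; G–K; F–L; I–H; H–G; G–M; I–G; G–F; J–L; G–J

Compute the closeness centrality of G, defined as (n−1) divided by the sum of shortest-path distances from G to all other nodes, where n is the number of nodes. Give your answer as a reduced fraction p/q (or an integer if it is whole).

1

Distances from G: F:1, H:1, I:1, J:1, K:1, L:1, M:1. Sum = 7.
n = 8, so closeness = 7/7 = 1.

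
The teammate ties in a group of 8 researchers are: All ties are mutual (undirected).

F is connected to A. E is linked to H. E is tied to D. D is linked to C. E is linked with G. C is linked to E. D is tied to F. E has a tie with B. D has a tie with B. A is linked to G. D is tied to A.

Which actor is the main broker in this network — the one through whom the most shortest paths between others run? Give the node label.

Unnormalized betweenness of each node: A:3/2, B:0, C:0, D:15/2, E:9, F:0, G:1, H:0.
E has the largest value, 9, making it the main broker — the node through which the most shortest paths run.

E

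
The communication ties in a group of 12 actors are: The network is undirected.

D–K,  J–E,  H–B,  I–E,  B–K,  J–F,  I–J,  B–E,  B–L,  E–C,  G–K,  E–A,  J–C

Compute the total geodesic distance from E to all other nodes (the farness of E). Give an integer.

19

Distances from E: A:1, B:1, C:1, D:3, F:2, G:3, H:2, I:1, J:1, K:2, L:2.
Sum = 1 + 1 + 1 + 3 + 2 + 3 + 2 + 1 + 1 + 2 + 2 = 19.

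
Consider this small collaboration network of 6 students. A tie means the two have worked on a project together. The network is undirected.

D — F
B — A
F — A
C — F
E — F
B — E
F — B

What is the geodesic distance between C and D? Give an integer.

One shortest route is C – F – D, which uses 2 edges, and C and D are not directly tied, so nothing shorter exists. So d(C,D) = 2.

2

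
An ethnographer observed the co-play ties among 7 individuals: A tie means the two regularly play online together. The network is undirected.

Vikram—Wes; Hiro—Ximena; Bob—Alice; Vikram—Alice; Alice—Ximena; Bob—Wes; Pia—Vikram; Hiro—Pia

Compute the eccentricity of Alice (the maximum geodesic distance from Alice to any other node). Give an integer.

Distances from Alice: Bob:1, Hiro:2, Pia:2, Vikram:1, Wes:2, Ximena:1.
The largest is 2 (to Hiro, Pia, and Wes), so the eccentricity of Alice is 2.

2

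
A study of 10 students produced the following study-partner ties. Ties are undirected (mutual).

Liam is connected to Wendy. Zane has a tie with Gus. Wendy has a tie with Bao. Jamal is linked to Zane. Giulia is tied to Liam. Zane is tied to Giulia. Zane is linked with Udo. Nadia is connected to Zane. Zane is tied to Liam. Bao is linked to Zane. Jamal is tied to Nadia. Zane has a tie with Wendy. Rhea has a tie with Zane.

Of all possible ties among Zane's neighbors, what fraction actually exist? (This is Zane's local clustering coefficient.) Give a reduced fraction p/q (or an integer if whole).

1/9

Zane's neighbors: Bao, Giulia, Gus, Jamal, Liam, Nadia, Rhea, Udo, and Wendy (k = 9).
Possible neighbor pairs: C(9,2) = 36. Edges among them: Bao–Wendy, Giulia–Liam, Jamal–Nadia, Liam–Wendy → e = 4.
Clustering(Zane) = 4/36 = 1/9.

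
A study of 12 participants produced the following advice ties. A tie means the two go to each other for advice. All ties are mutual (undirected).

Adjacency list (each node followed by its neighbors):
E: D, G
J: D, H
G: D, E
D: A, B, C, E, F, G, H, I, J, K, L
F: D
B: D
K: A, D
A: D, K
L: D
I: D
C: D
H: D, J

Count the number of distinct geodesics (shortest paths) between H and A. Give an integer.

1

The shortest distance is 2, and the only length-2 path is H–D–A. So there is exactly 1 shortest path.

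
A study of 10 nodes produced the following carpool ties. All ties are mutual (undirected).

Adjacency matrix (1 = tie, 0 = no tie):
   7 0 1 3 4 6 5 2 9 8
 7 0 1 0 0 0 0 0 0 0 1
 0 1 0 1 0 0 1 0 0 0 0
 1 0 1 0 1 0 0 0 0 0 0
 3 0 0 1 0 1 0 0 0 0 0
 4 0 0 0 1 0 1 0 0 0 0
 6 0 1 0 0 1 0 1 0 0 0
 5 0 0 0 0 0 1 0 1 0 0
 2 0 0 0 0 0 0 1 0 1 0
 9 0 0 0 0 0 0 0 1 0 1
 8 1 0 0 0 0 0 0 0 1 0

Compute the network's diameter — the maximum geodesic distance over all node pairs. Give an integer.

5

Eccentricity of each node (its greatest distance to any other): 0:3, 1:4, 2:4, 3:5, 4:4, 5:3, 6:3, 7:3, 8:4, 9:5.
The maximum eccentricity is 5, realized for instance by the pair 3–9 via 3 – 1 – 0 – 7 – 8 – 9. So the diameter is 5.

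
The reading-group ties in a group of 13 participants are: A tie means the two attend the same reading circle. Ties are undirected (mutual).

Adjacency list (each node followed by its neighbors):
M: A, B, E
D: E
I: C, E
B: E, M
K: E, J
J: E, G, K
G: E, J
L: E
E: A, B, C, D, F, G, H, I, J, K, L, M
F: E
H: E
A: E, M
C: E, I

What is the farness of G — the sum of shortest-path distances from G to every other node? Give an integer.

Distances from G: A:2, B:2, C:2, D:2, E:1, F:2, H:2, I:2, J:1, K:2, L:2, M:2.
Sum = 2 + 2 + 2 + 2 + 1 + 2 + 2 + 2 + 1 + 2 + 2 + 2 = 22.

22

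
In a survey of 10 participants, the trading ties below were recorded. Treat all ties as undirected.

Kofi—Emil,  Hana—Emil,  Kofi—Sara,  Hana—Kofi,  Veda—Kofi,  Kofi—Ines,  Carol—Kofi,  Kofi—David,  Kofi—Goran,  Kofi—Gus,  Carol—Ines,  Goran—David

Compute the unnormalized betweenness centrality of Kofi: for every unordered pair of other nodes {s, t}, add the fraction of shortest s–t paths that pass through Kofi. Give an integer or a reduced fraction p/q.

Pairs whose geodesics pass through Kofi — Hana–Gus: 1; Hana–Goran: 1; Hana–David: 1; Hana–Ines: 1; Hana–Sara: 1; Hana–Carol: 1; Hana–Veda: 1; Emil–Gus: 1; Emil–Goran: 1; Emil–David: 1; Emil–Ines: 1; Emil–Sara: 1; Emil–Carol: 1; Emil–Veda: 1 … (+19 more pairs).
All other pairs contribute 0.
Summing the contributions gives betweenness(Kofi) = 33.

33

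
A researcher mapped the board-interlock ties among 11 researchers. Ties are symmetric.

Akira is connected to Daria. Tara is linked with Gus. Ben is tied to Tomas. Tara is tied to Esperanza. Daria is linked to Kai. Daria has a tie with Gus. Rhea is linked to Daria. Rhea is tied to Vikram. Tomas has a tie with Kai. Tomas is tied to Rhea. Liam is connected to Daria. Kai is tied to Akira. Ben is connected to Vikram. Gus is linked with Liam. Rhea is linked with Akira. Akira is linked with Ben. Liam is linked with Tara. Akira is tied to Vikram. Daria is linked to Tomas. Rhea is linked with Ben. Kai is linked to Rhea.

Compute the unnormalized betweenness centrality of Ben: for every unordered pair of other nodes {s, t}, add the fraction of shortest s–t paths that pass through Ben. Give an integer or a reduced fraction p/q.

3/4

Pairs whose geodesics pass through Ben — Akira–Tomas: 1/4; Tomas–Vikram: 1/2.
All other pairs contribute 0.
Summing the contributions gives betweenness(Ben) = 3/4.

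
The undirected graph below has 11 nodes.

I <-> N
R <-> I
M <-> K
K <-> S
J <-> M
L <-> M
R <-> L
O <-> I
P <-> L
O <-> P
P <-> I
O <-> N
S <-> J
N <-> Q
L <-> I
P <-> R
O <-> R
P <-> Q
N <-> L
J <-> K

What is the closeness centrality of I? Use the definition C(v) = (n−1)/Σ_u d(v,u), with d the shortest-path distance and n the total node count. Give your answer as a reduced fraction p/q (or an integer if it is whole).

10/19

Distances from I: J:3, K:3, L:1, M:2, N:1, O:1, P:1, Q:2, R:1, S:4. Sum = 19.
n = 11, so closeness = 10/19.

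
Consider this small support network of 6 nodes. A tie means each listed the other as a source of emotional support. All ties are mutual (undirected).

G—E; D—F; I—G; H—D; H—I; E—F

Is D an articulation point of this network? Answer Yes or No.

No

Even without D, every remaining node can still reach every other (the residual graph is connected), so D is not a cut vertex.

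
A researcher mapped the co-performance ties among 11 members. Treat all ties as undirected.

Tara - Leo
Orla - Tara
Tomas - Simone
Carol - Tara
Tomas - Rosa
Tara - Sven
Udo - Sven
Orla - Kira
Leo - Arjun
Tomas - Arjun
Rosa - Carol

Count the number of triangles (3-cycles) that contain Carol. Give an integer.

Carol's neighbors are Rosa and Tara, but none of them are tied to each other, so no triangle contains Carol.

0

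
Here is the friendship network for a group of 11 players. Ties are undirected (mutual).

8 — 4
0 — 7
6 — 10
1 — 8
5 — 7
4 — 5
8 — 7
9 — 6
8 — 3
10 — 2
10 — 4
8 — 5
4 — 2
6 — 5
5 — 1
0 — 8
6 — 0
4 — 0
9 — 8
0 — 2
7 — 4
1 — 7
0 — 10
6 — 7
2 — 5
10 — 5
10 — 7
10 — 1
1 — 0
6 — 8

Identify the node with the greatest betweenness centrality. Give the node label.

Unnormalized betweenness of each node: 0:57/20, 1:10/21, 2:1/7, 3:0, 4:131/84, 5:57/20, 6:73/21, 7:113/105, 8:481/35, 9:0, 10:767/420.
8 has the largest value, 481/35, making it the main broker — the node through which the most shortest paths run.

8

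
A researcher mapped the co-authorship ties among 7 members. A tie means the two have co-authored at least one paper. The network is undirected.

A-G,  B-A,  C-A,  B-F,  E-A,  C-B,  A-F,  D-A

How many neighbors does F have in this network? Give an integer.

2

F is directly tied to A and B. That is 2 neighbors, so the degree of F is 2.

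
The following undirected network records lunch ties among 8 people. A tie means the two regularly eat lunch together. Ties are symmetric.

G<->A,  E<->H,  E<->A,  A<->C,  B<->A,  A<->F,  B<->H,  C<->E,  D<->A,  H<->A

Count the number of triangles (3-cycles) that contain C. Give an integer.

1

C's neighbors: A and E.
Neighbor pairs that are themselves tied: C–A–E. Each forms one triangle with C, for 1 in total.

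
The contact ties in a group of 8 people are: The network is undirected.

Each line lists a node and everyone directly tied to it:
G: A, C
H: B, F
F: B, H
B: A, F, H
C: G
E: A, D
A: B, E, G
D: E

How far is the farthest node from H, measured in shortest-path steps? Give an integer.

Distances from H: A:2, B:1, C:4, D:4, E:3, F:1, G:3.
The largest is 4 (to C and D), so the eccentricity of H is 4.

4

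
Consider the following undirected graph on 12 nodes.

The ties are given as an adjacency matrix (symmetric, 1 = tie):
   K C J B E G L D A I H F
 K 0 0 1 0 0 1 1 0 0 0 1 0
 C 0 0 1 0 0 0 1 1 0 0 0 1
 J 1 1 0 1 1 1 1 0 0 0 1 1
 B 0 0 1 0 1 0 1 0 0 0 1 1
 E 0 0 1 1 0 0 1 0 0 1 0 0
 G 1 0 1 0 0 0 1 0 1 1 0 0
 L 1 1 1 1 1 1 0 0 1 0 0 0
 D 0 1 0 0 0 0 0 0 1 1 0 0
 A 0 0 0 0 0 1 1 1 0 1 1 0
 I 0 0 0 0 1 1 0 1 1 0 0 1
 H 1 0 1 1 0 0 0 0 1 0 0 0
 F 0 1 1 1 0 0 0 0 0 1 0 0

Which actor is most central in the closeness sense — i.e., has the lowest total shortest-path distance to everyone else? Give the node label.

J

Farness (sum of distances to all others) for each node — A:17, B:18, C:18, D:21, E:18, F:18, G:17, H:18, I:17, J:14, K:19, L:15.
The smallest farness is 14, for J, so J has the highest closeness.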